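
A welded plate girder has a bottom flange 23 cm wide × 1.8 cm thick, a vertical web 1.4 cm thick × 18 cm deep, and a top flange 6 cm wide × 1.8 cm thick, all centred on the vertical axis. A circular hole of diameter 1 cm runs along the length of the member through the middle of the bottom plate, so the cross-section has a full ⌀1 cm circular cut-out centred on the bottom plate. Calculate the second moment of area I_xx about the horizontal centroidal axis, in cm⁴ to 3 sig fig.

I_xx ≈ 4600 cm⁴

Decompose the section into non-overlapping parts with the origin at the bottom-left of its bounding rectangle.
Bottom plate: 23 × 1.8, A = 41.4 cm², y = 0.9 cm, Ī = 11.178 cm⁴.
Web plate: 1.4 × 18, A = 25.2 cm², y = 10.8 cm, Ī = 680.4 cm⁴.
Top plate: 6 × 1.8, A = 10.8 cm², y = 20.7 cm, Ī = 2.916 cm⁴.
Hole (subtracted): ⌀1, A = 0.7854 cm², y = 0.9 cm, Ī = 0.049087 cm⁴.
Centroid: ȳ = ΣA·y / ΣA = 6.9474 cm.
Transfer each piece to the horizontal centroidal axis using Ī + A·d² with d = y − 6.9474:
  bottom plate: d = -6.0474 cm → contributes +1525.2 cm⁴
  web plate: d = 3.8526 cm → contributes +1054.4 cm⁴
  top plate: d = 13.753 cm → contributes +2045.6 cm⁴
  hole: d = -6.0474 cm → contributes −28.772 cm⁴
Total I = 4596.4 cm⁴.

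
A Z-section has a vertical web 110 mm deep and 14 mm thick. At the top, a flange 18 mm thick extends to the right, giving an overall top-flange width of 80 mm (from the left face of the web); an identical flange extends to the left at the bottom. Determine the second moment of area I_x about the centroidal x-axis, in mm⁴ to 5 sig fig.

I_x ≈ 6.6446 × 10⁶ mm⁴

Treat the section as a set of non-overlapping primitives; coordinates are from the bounding-box lower-left.
Web: 14 × 110, A = 1 540 mm², y = 55 mm, Ī = 1 552 833 mm⁴.
Top flange (beyond web): 66 × 18, A = 1 188 mm², y = 101 mm, Ī = 32 076 mm⁴.
Bottom flange (beyond web): 66 × 18, A = 1 188 mm², y = 9 mm, Ī = 32 076 mm⁴.
Centroid: ȳ = ΣA·y / ΣA = 55 mm.
Transfer each piece to the centroidal x-axis using Ī + A·d² with d = y − 55:
  web: d = 0 mm → contributes +1 552 833 mm⁴
  top flange (beyond web): d = 46 mm → contributes +2 545 884 mm⁴
  bottom flange (beyond web): d = -46 mm → contributes +2 545 884 mm⁴
Total I = 6 644 601 mm⁴.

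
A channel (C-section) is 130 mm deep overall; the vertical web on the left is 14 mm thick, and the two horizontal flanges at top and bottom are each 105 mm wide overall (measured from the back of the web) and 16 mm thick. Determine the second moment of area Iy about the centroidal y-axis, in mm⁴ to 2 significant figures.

Iy ≈ 5.1 × 10⁶ mm⁴

Decompose the section into non-overlapping parts with the origin at the bottom-left of its bounding rectangle.
Web: 14 × 130, A = 1 820 mm², x = 7 mm, Ī = 29 727 mm⁴.
Top flange (beyond web): 91 × 16, A = 1 456 mm², x = 59.5 mm, Ī = 1 004 761 mm⁴.
Bottom flange (beyond web): 91 × 16, A = 1 456 mm², x = 59.5 mm, Ī = 1 004 761 mm⁴.
Centroid: x̄ = ΣA·x / ΣA = 39.31 mm.
Transfer each piece to the centroidal y-axis using Ī + A·d² with d = x − 39.31:
  web: d = -32.31 mm → contributes +1 929 419 mm⁴
  top flange (beyond web): d = 20.19 mm → contributes +1 598 415 mm⁴
  bottom flange (beyond web): d = 20.19 mm → contributes +1 598 415 mm⁴
Total I = 5 126 249 mm⁴.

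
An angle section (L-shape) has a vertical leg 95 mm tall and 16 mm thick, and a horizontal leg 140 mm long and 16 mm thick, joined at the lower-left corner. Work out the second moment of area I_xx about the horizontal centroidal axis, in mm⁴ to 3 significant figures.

I_xx ≈ 2.53 × 10⁶ mm⁴

Split into non-overlapping primitives; take the origin at the lower-left of the bounding box.
Vertical leg: 16 × 95, A = 1 520 mm², y = 47.5 mm, Ī = 1 143 167 mm⁴.
Horizontal leg (remainder): 124 × 16, A = 1 984 mm², y = 8 mm, Ī = 42 325 mm⁴.
Centroid: ȳ = ΣA·y / ΣA = 25.135 mm.
Transfer each piece to the horizontal centroidal axis using Ī + A·d² with d = y − 25.135:
  vertical leg: d = 22.365 mm → contributes +1 903 481 mm⁴
  horizontal leg (remainder): d = -17.135 mm → contributes +624 824 mm⁴
Total I = 2 528 304 mm⁴.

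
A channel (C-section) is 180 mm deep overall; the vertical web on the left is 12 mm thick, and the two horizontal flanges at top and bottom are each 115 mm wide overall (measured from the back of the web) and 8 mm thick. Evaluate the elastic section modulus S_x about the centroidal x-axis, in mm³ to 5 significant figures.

S_x ≈ 2.0033 × 10⁵ mm³

Split into non-overlapping primitives; take the origin at the lower-left of the bounding box.
Web: 12 × 180, A = 2 160 mm², y = 90 mm, Ī = 5 832 000 mm⁴.
Top flange (beyond web): 103 × 8, A = 824 mm², y = 176 mm, Ī = 4394.667 mm⁴.
Bottom flange (beyond web): 103 × 8, A = 824 mm², y = 4 mm, Ī = 4394.667 mm⁴.
By symmetry the centroid is at mid-height, ȳ = 90 mm.
Transfer each piece to the centroidal x-axis using Ī + A·d² with d = y − 90:
  web: d = 0 mm → contributes +5 832 000 mm⁴
  top flange (beyond web): d = 86 mm → contributes +6 098 699 mm⁴
  bottom flange (beyond web): d = -86 mm → contributes +6 098 699 mm⁴
Total I = 18 029 397 mm⁴.
Extreme fibre distance c = 90 mm; S = I/c = 200326.6 mm³.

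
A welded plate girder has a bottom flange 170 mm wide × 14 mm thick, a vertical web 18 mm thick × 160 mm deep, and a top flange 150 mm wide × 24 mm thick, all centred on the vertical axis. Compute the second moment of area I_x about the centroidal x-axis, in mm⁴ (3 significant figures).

Split into non-overlapping primitives; take the origin at the lower-left of the bounding box.
Bottom plate: 170 × 14, A = 2 380 mm², y = 7 mm, Ī = 38 873 mm⁴.
Web plate: 18 × 160, A = 2 880 mm², y = 94 mm, Ī = 6 144 000 mm⁴.
Top plate: 150 × 24, A = 3 600 mm², y = 186 mm, Ī = 172 800 mm⁴.
Centroid: ȳ = ΣA·y / ΣA = 108.01 mm.
Transfer each piece to the centroidal x-axis using Ī + A·d² with d = y − 108.01:
  bottom plate: d = -101.01 mm → contributes +24 322 680 mm⁴
  web plate: d = -14.011 mm → contributes +6 709 391 mm⁴
  top plate: d = 77.989 mm → contributes +22 068 862 mm⁴
Total I = 53 100 932 mm⁴.

I_x ≈ 5.31 × 10⁷ mm⁴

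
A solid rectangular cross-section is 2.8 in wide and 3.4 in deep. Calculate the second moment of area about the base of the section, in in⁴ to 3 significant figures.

I_base ≈ 36.7 in⁴

The section: 2.8 × 3.4, A = 9.52 in², y = 1.7 in, Ī = 9.1709 in⁴.
Transfer it to the bottom edge using Ī + A·d² with d = y − 0:
  the section: d = 1.7 in → contributes +36.684 in⁴
Total I = 36.684 in⁴.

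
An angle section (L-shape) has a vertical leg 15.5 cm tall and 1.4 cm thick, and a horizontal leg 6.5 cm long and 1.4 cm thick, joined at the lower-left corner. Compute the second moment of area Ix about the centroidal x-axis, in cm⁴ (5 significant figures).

Ix ≈ 702.64 cm⁴

Break the section into simple shapes (no overlaps), measuring from the bottom-left corner of the bounding box.
Vertical leg: 1.4 × 15.5, A = 21.7 cm², y = 7.75 cm, Ī = 434.4521 cm⁴.
Horizontal leg (remainder): 5.1 × 1.4, A = 7.14 cm², y = 0.7 cm, Ī = 1.1662 cm⁴.
Centroid: ȳ = ΣA·y / ΣA = 6.004612 cm.
Transfer each piece to the centroidal x-axis using Ī + A·d² with d = y − 6.004612:
  vertical leg: d = 1.745388 cm → contributes +500.5585 cm⁴
  horizontal leg (remainder): d = -5.304612 cm → contributes +202.078 cm⁴
Total I = 702.6365 cm⁴.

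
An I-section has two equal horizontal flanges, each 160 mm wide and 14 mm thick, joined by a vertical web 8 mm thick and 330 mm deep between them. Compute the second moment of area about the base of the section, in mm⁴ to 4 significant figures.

I_base ≈ 3.847 × 10⁸ mm⁴

Split into non-overlapping primitives; take the origin at the lower-left of the bounding box.
Bottom flange: 160 × 14, A = 2 240 mm², y = 7 mm, Ī = 36586.7 mm⁴.
Web: 8 × 330, A = 2 640 mm², y = 179 mm, Ī = 23 958 000 mm⁴.
Top flange: 160 × 14, A = 2 240 mm², y = 351 mm, Ī = 36586.7 mm⁴.
Transfer each piece to the base of the section using Ī + A·d² with d = y − 0:
  bottom flange: d = 7 mm → contributes +146 347 mm⁴
  web: d = 179 mm → contributes +108 546 240 mm⁴
  top flange: d = 351 mm → contributes +276 006 827 mm⁴
Total I = 384 699 413 mm⁴.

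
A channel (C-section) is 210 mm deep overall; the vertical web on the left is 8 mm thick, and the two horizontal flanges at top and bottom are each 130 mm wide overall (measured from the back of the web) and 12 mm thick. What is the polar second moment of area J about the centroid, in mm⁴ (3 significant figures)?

J ≈ 4.31 × 10⁷ mm⁴

Decompose the section into non-overlapping parts with the origin at the bottom-left of its bounding rectangle.
Web: 8 × 210, A = 1 680 mm², y = 105 mm, Ī = 6 174 000 mm⁴.
Top flange (beyond web): 122 × 12, A = 1 464 mm², y = 204 mm, Ī = 17 568 mm⁴.
Bottom flange (beyond web): 122 × 12, A = 1 464 mm², y = 6 mm, Ī = 17 568 mm⁴.
By symmetry the centroid is at mid-height, ȳ = 105 mm.
Transfer each piece to the centroidal x-axis using Ī + A·d² with d = y − 105:
  web: d = 0 mm → contributes +6 174 000 mm⁴
  top flange (beyond web): d = 99 mm → contributes +14 366 232 mm⁴
  bottom flange (beyond web): d = -99 mm → contributes +14 366 232 mm⁴
Total I = 34 906 464 mm⁴.
For the y-axis: x̄ = 45.302 mm.
Repeating about the centroidal y-axis gives I_y = 8 150 844 mm⁴.
Polar second moment: J = I_x + I_y = 43 057 308 mm⁴.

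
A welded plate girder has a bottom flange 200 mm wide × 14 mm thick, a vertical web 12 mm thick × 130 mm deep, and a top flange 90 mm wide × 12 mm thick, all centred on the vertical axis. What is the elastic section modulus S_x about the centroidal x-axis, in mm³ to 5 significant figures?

S_x ≈ 1.9354 × 10⁵ mm³

Break the section into simple shapes (no overlaps), measuring from the bottom-left corner of the bounding box.
Bottom plate: 200 × 14, A = 2 800 mm², y = 7 mm, Ī = 45733.33 mm⁴.
Web plate: 12 × 130, A = 1 560 mm², y = 79 mm, Ī = 2 197 000 mm⁴.
Top plate: 90 × 12, A = 1 080 mm², y = 150 mm, Ī = 12 960 mm⁴.
Centroid: ȳ = ΣA·y / ΣA = 56.03676 mm.
Transfer each piece to the centroidal x-axis using Ī + A·d² with d = y − 56.03676:
  bottom plate: d = -49.03676 mm → contributes +6 778 625 mm⁴
  web plate: d = 22.96324 mm → contributes +3 019 604 mm⁴
  top plate: d = 93.96324 mm → contributes +9 548 377 mm⁴
Total I = 19 346 606 mm⁴.
Extreme fibre distance c = 99.96324 mm; S = I/c = 193537.2 mm³.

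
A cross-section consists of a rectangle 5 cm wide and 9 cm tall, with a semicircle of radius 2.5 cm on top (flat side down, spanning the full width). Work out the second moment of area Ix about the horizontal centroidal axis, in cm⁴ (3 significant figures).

Decompose the section into non-overlapping parts with the origin at the bottom-left of its bounding rectangle.
Rectangular body: 5 × 9, A = 45 cm², y = 4.5 cm, Ī = 303.75 cm⁴.
Semicircular cap: semicircle r = 2.5, A = 9.8175 cm², y = 10.061 cm, Ī = 4.2874 cm⁴.
Centroid: ȳ = ΣA·y / ΣA = 5.4959 cm.
Transfer each piece to the horizontal centroidal axis using Ī + A·d² with d = y − 5.4959:
  rectangular body: d = -0.99595 cm → contributes +348.39 cm⁴
  semicircular cap: d = 4.5651 cm → contributes +208.88 cm⁴
Total I = 557.27 cm⁴.

Ix ≈ 557 cm⁴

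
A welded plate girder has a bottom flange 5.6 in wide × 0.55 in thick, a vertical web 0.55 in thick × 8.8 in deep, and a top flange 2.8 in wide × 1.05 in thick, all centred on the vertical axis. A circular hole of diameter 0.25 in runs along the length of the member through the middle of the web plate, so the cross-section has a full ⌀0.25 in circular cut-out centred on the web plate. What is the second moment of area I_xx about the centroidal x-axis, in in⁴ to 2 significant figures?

Break the section into simple shapes (no overlaps), measuring from the bottom-left corner of the bounding box.
Bottom plate: 5.6 × 0.55, A = 3.08 in², y = 0.275 in, Ī = 0.07764 in⁴.
Web plate: 0.55 × 8.8, A = 4.84 in², y = 4.95 in, Ī = 31.23 in⁴.
Top plate: 2.8 × 1.05, A = 2.94 in², y = 9.875 in, Ī = 0.2701 in⁴.
Hole (subtracted): ⌀0.25, A = 0.04909 in², y = 4.95 in, Ī = 0.0001917 in⁴.
Centroid: ȳ = ΣA·y / ΣA = 4.957 in.
Transfer each piece to the centroidal x-axis using Ī + A·d² with d = y − 4.957:
  bottom plate: d = -4.682 in → contributes +67.61 in⁴
  web plate: d = -0.007446 in → contributes +31.23 in⁴
  top plate: d = 4.918 in → contributes +71.37 in⁴
  hole: d = -0.007446 in → contributes −0.0001945 in⁴
Total I = 170.2 in⁴.

I_xx ≈ 170 in⁴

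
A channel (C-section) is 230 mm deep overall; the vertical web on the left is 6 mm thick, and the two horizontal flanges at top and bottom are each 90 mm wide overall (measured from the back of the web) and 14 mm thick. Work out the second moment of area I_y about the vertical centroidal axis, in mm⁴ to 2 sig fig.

I_y ≈ 3.1 × 10⁶ mm⁴

Treat the section as a set of non-overlapping primitives; coordinates are from the bounding-box lower-left.
Web: 6 × 230, A = 1 380 mm², x = 3 mm, Ī = 4 140 mm⁴.
Top flange (beyond web): 84 × 14, A = 1 176 mm², x = 48 mm, Ī = 691 488 mm⁴.
Bottom flange (beyond web): 84 × 14, A = 1 176 mm², x = 48 mm, Ī = 691 488 mm⁴.
Centroid: x̄ = ΣA·x / ΣA = 31.36 mm.
Transfer each piece to the vertical centroidal axis using Ī + A·d² with d = x − 31.36:
  web: d = -28.36 mm → contributes +1 114 070 mm⁴
  top flange (beyond web): d = 16.64 mm → contributes +1 017 105 mm⁴
  bottom flange (beyond web): d = 16.64 mm → contributes +1 017 105 mm⁴
Total I = 3 148 280 mm⁴.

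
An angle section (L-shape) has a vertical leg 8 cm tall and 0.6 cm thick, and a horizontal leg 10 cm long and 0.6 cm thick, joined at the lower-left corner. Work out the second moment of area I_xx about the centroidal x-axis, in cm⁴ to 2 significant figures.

Decompose the section into non-overlapping parts with the origin at the bottom-left of its bounding rectangle.
Vertical leg: 0.6 × 8, A = 4.8 cm², y = 4 cm, Ī = 25.6 cm⁴.
Horizontal leg (remainder): 9.4 × 0.6, A = 5.64 cm², y = 0.3 cm, Ī = 0.1692 cm⁴.
Centroid: ȳ = ΣA·y / ΣA = 2.001 cm.
Transfer each piece to the centroidal x-axis using Ī + A·d² with d = y − 2.001:
  vertical leg: d = 1.999 cm → contributes +44.78 cm⁴
  horizontal leg (remainder): d = -1.701 cm → contributes +16.49 cm⁴
Total I = 61.27 cm⁴.

I_xx ≈ 61 cm⁴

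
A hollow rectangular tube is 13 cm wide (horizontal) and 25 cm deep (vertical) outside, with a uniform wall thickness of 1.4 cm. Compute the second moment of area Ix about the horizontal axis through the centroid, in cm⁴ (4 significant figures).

Break the section into simple shapes (no overlaps), measuring from the bottom-left corner of the bounding box.
Outer rectangle: 13 × 25, A = 325 cm², y = 12.5 cm, Ī = 16927.1 cm⁴.
Inner void (subtracted): 10.2 × 22.2, A = 226.44 cm², y = 12.5 cm, Ī = 9299.89 cm⁴.
By symmetry the centroid is at mid-height, ȳ = 12.5 cm.
All pieces are centred on the horizontal axis through the centroid, so I = ΣĪ (holes subtracted) = 7627.19 cm⁴.

Ix ≈ 7627 cm⁴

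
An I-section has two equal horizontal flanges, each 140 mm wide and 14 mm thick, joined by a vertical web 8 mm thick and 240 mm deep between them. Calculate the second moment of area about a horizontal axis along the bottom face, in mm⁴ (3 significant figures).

Split into non-overlapping primitives; take the origin at the lower-left of the bounding box.
Bottom flange: 140 × 14, A = 1 960 mm², y = 7 mm, Ī = 32 013 mm⁴.
Web: 8 × 240, A = 1 920 mm², y = 134 mm, Ī = 9 216 000 mm⁴.
Top flange: 140 × 14, A = 1 960 mm², y = 261 mm, Ī = 32 013 mm⁴.
Transfer each piece to the base of the section using Ī + A·d² with d = y − 0:
  bottom flange: d = 7 mm → contributes +128 053 mm⁴
  web: d = 134 mm → contributes +43 691 520 mm⁴
  top flange: d = 261 mm → contributes +133 549 173 mm⁴
Total I = 177 368 747 mm⁴.

I_base ≈ 1.77 × 10⁸ mm⁴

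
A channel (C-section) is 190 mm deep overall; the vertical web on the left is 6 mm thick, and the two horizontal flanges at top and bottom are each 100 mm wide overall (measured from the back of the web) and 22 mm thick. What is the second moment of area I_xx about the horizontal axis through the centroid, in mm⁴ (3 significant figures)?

Split into non-overlapping primitives; take the origin at the lower-left of the bounding box.
Web: 6 × 190, A = 1 140 mm², y = 95 mm, Ī = 3 429 500 mm⁴.
Top flange (beyond web): 94 × 22, A = 2 068 mm², y = 179 mm, Ī = 83 409 mm⁴.
Bottom flange (beyond web): 94 × 22, A = 2 068 mm², y = 11 mm, Ī = 83 409 mm⁴.
By symmetry the centroid is at mid-height, ȳ = 95 mm.
Transfer each piece to the horizontal axis through the centroid using Ī + A·d² with d = y − 95:
  web: d = 0 mm → contributes +3 429 500 mm⁴
  top flange (beyond web): d = 84 mm → contributes +14 675 217 mm⁴
  bottom flange (beyond web): d = -84 mm → contributes +14 675 217 mm⁴
Total I = 32 779 935 mm⁴.

I_xx ≈ 3.28 × 10⁷ mm⁴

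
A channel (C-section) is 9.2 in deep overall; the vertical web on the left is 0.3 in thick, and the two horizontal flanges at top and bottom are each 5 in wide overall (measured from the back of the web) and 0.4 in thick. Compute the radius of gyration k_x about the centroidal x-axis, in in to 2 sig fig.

k_x ≈ 3.8 in

Split into non-overlapping primitives; take the origin at the lower-left of the bounding box.
Web: 0.3 × 9.2, A = 2.76 in², y = 4.6 in, Ī = 19.47 in⁴.
Top flange (beyond web): 4.7 × 0.4, A = 1.88 in², y = 9 in, Ī = 0.02507 in⁴.
Bottom flange (beyond web): 4.7 × 0.4, A = 1.88 in², y = 0.2 in, Ī = 0.02507 in⁴.
By symmetry the centroid is at mid-height, ȳ = 4.6 in.
Transfer each piece to the centroidal x-axis using Ī + A·d² with d = y − 4.6:
  web: d = 0 in → contributes +19.47 in⁴
  top flange (beyond web): d = 4.4 in → contributes +36.42 in⁴
  bottom flange (beyond web): d = -4.4 in → contributes +36.42 in⁴
Total I = 92.31 in⁴.
Radius of gyration: k = √(I/A) = √(92.31 / 6.52) = 3.763 in.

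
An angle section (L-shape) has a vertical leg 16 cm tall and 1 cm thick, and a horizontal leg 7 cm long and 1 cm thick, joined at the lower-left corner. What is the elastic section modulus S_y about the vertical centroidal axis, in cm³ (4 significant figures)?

Treat the section as a set of non-overlapping primitives; coordinates are from the bounding-box lower-left.
Vertical leg: 1 × 16, A = 16 cm², x = 0.5 cm, Ī = 1.33333 cm⁴.
Horizontal leg (remainder): 6 × 1, A = 6 cm², x = 4 cm, Ī = 18 cm⁴.
Centroid: x̄ = ΣA·x / ΣA = 1.45455 cm.
Transfer each piece to the vertical centroidal axis using Ī + A·d² with d = x − 1.45455:
  vertical leg: d = -0.954545 cm → contributes +15.9118 cm⁴
  horizontal leg (remainder): d = 2.54545 cm → contributes +56.876 cm⁴
Total I = 72.7879 cm⁴.
Extreme fibre distance c = 5.54545 cm; S = I/c = 13.1257 cm³.

S_y ≈ 13.13 cm³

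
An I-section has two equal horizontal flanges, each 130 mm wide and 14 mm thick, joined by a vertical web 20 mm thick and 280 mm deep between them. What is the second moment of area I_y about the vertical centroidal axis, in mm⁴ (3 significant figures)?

I_y ≈ 5.31 × 10⁶ mm⁴

Split into non-overlapping primitives; take the origin at the lower-left of the bounding box.
Bottom flange: 130 × 14, A = 1 820 mm², x = 65 mm, Ī = 2 563 167 mm⁴.
Web: 20 × 280, A = 5 600 mm², x = 65 mm, Ī = 186 667 mm⁴.
Top flange: 130 × 14, A = 1 820 mm², x = 65 mm, Ī = 2 563 167 mm⁴.
By symmetry the centroid is at mid-width, x̄ = 65 mm.
All pieces are centred on the vertical centroidal axis, so I = ΣĪ = 5 313 000 mm⁴.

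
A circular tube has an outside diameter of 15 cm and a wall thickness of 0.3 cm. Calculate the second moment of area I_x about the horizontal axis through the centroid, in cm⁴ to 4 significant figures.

I_x ≈ 374.4 cm⁴

Treat the section as a set of non-overlapping primitives; coordinates are from the bounding-box lower-left.
Outer circle: ⌀15, A = 176.715 cm², y = 7.5 cm, Ī = 2485.05 cm⁴.
Bore (subtracted): ⌀14.4, A = 162.86 cm², y = 7.5 cm, Ī = 2110.67 cm⁴.
By symmetry the centroid is at mid-height, ȳ = 7.5 cm.
All pieces are centred on the horizontal axis through the centroid, so I = ΣĪ (holes subtracted) = 374.381 cm⁴.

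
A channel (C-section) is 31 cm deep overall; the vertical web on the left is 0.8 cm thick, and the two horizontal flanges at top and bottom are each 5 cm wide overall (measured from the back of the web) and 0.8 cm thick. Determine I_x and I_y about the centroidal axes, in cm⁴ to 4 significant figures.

I_x ≈ 3519 cm⁴, I_y ≈ 44.25 cm⁴

Treat the section as a set of non-overlapping primitives; coordinates are from the bounding-box lower-left.
Web: 0.8 × 31, A = 24.8 cm², y = 15.5 cm, Ī = 1986.07 cm⁴.
Top flange (beyond web): 4.2 × 0.8, A = 3.36 cm², y = 30.6 cm, Ī = 0.1792 cm⁴.
Bottom flange (beyond web): 4.2 × 0.8, A = 3.36 cm², y = 0.4 cm, Ī = 0.1792 cm⁴.
By symmetry the centroid is at mid-height, ȳ = 15.5 cm.
Transfer each piece to the centroidal x-axis using Ī + A·d² with d = y − 15.5:
  web: d = 0 cm → contributes +1986.07 cm⁴
  top flange (beyond web): d = 15.1 cm → contributes +766.293 cm⁴
  bottom flange (beyond web): d = -15.1 cm → contributes +766.293 cm⁴
Total I = 3518.65 cm⁴.
For the y-axis: x̄ = 0.932995 cm.
Repeating about the centroidal y-axis gives I_y = 44.2468 cm⁴.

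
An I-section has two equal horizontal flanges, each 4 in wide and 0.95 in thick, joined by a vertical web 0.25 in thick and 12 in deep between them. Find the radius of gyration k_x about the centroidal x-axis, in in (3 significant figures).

Break the section into simple shapes (no overlaps), measuring from the bottom-left corner of the bounding box.
Bottom flange: 4 × 0.95, A = 3.8 in², y = 0.475 in, Ī = 0.28579 in⁴.
Web: 0.25 × 12, A = 3 in², y = 6.95 in, Ī = 36 in⁴.
Top flange: 4 × 0.95, A = 3.8 in², y = 13.425 in, Ī = 0.28579 in⁴.
By symmetry the centroid is at mid-height, ȳ = 6.95 in.
Transfer each piece to the centroidal x-axis using Ī + A·d² with d = y − 6.95:
  bottom flange: d = -6.475 in → contributes +159.6 in⁴
  web: d = 0 in → contributes +36 in⁴
  top flange: d = 6.475 in → contributes +159.6 in⁴
Total I = 355.21 in⁴.
Radius of gyration: k = √(I/A) = √(355.21 / 10.6) = 5.7888 in.

k_x ≈ 5.79 in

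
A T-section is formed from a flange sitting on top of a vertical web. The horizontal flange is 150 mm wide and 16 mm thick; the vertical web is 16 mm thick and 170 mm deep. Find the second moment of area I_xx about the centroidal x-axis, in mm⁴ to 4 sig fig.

Decompose the section into non-overlapping parts with the origin at the bottom-left of its bounding rectangle.
Flange: 150 × 16, A = 2 400 mm², y = 178 mm, Ī = 51 200 mm⁴.
Web: 16 × 170, A = 2 720 mm², y = 85 mm, Ī = 6 550 667 mm⁴.
Centroid: ȳ = ΣA·y / ΣA = 128.594 mm.
Transfer each piece to the centroidal x-axis using Ī + A·d² with d = y − 128.594:
  flange: d = 49.4063 mm → contributes +5 909 546 mm⁴
  web: d = -43.5938 mm → contributes +11 719 796 mm⁴
Total I = 17 629 342 mm⁴.

I_xx ≈ 1.763 × 10⁷ mm⁴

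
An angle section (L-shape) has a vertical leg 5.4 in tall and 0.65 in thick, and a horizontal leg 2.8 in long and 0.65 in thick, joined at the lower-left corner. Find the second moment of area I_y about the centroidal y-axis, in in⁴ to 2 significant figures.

Break the section into simple shapes (no overlaps), measuring from the bottom-left corner of the bounding box.
Vertical leg: 0.65 × 5.4, A = 3.51 in², x = 0.325 in, Ī = 0.1236 in⁴.
Horizontal leg (remainder): 2.15 × 0.65, A = 1.398 in², x = 1.725 in, Ī = 0.5383 in⁴.
Centroid: x̄ = ΣA·x / ΣA = 0.7237 in.
Transfer each piece to the centroidal y-axis using Ī + A·d² with d = x − 0.7237:
  vertical leg: d = -0.3987 in → contributes +0.6815 in⁴
  horizontal leg (remainder): d = 1.001 in → contributes +1.94 in⁴
Total I = 2.621 in⁴.

I_y ≈ 2.6 in⁴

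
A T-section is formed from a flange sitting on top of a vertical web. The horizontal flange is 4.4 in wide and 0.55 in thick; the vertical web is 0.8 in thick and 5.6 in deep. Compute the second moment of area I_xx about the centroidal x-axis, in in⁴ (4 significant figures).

Break the section into simple shapes (no overlaps), measuring from the bottom-left corner of the bounding box.
Flange: 4.4 × 0.55, A = 2.42 in², y = 5.875 in, Ī = 0.0610042 in⁴.
Web: 0.8 × 5.6, A = 4.48 in², y = 2.8 in, Ī = 11.7077 in⁴.
Centroid: ȳ = ΣA·y / ΣA = 3.87848 in.
Transfer each piece to the centroidal x-axis using Ī + A·d² with d = y − 3.87848:
  flange: d = 1.99652 in → contributes +9.70736 in⁴
  web: d = -1.07848 in → contributes +16.9185 in⁴
Total I = 26.6259 in⁴.

I_xx ≈ 26.63 in⁴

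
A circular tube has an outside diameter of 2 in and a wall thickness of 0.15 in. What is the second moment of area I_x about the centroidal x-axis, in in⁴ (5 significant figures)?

Decompose the section into non-overlapping parts with the origin at the bottom-left of its bounding rectangle.
Outer circle: ⌀2, A = 3.141593 in², y = 1 in, Ī = 0.7853982 in⁴.
Bore (subtracted): ⌀1.7, A = 2.269801 in², y = 1 in, Ī = 0.4099828 in⁴.
By symmetry the centroid is at mid-height, ȳ = 1 in.
All pieces are centred on the centroidal x-axis, so I = ΣĪ (holes subtracted) = 0.3754154 in⁴.

I_x ≈ 0.37542 in⁴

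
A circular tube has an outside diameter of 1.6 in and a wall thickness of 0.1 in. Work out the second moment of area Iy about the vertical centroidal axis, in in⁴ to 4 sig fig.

Iy ≈ 0.1331 in⁴

Split into non-overlapping primitives; take the origin at the lower-left of the bounding box.
Outer circle: ⌀1.6, A = 2.01062 in², x = 0.8 in, Ī = 0.321699 in⁴.
Bore (subtracted): ⌀1.4, A = 1.53938 in², x = 0.8 in, Ī = 0.188574 in⁴.
By symmetry the centroid is at mid-width, x̄ = 0.8 in.
All pieces are centred on the vertical centroidal axis, so I = ΣĪ (holes subtracted) = 0.133125 in⁴.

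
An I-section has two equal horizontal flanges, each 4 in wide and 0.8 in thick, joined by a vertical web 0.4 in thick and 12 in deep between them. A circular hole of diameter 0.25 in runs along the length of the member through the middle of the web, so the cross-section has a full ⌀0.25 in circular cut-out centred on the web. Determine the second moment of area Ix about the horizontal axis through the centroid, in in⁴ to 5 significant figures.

Ix ≈ 320.09 in⁴

Break the section into simple shapes (no overlaps), measuring from the bottom-left corner of the bounding box.
Bottom flange: 4 × 0.8, A = 3.2 in², y = 0.4 in, Ī = 0.1706667 in⁴.
Web: 0.4 × 12, A = 4.8 in², y = 6.8 in, Ī = 57.6 in⁴.
Top flange: 4 × 0.8, A = 3.2 in², y = 13.2 in, Ī = 0.1706667 in⁴.
Hole (subtracted): ⌀0.25, A = 0.04908739 in², y = 6.8 in, Ī = 0.0001917476 in⁴.
By symmetry the centroid is at mid-height, ȳ = 6.8 in.
Transfer each piece to the horizontal axis through the centroid using Ī + A·d² with d = y − 6.8:
  bottom flange: d = -6.4 in → contributes +131.2427 in⁴
  web: d = 0 in → contributes +57.6 in⁴
  top flange: d = 6.4 in → contributes +131.2427 in⁴
  hole: d = 0 in → contributes −0.0001917476 in⁴
Total I = 320.0851 in⁴.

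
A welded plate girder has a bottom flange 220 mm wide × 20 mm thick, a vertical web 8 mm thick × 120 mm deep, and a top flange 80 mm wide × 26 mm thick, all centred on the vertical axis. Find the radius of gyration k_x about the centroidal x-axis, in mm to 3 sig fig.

k_x ≈ 64.3 mm

Split into non-overlapping primitives; take the origin at the lower-left of the bounding box.
Bottom plate: 220 × 20, A = 4 400 mm², y = 10 mm, Ī = 146 667 mm⁴.
Web plate: 8 × 120, A = 960 mm², y = 80 mm, Ī = 1 152 000 mm⁴.
Top plate: 80 × 26, A = 2 080 mm², y = 153 mm, Ī = 117 173 mm⁴.
Centroid: ȳ = ΣA·y / ΣA = 59.011 mm.
Transfer each piece to the centroidal x-axis using Ī + A·d² with d = y − 59.011:
  bottom plate: d = -49.011 mm → contributes +10 715 704 mm⁴
  web plate: d = 20.989 mm → contributes +1 574 927 mm⁴
  top plate: d = 93.989 mm → contributes +18 491 849 mm⁴
Total I = 30 782 479 mm⁴.
Radius of gyration: k = √(I/A) = √(30 782 479 / 7 440) = 64.323 mm.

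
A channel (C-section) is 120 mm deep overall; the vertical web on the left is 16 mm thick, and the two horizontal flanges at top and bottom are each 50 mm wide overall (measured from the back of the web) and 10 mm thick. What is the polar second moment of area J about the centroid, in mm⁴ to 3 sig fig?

Decompose the section into non-overlapping parts with the origin at the bottom-left of its bounding rectangle.
Web: 16 × 120, A = 1 920 mm², y = 60 mm, Ī = 2 304 000 mm⁴.
Top flange (beyond web): 34 × 10, A = 340 mm², y = 115 mm, Ī = 2833.3 mm⁴.
Bottom flange (beyond web): 34 × 10, A = 340 mm², y = 5 mm, Ī = 2833.3 mm⁴.
By symmetry the centroid is at mid-height, ȳ = 60 mm.
Transfer each piece to the centroidal x-axis using Ī + A·d² with d = y − 60:
  web: d = 0 mm → contributes +2 304 000 mm⁴
  top flange (beyond web): d = 55 mm → contributes +1 031 333 mm⁴
  bottom flange (beyond web): d = -55 mm → contributes +1 031 333 mm⁴
Total I = 4 366 667 mm⁴.
For the y-axis: x̄ = 14.538 mm.
Repeating about the centroidal y-axis gives I_y = 420 313 mm⁴.
Polar second moment: J = I_x + I_y = 4 786 979 mm⁴.

J ≈ 4.79 × 10⁶ mm⁴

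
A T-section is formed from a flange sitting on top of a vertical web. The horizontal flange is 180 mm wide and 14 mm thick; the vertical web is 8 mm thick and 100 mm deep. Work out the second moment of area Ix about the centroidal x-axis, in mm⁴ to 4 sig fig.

Ix ≈ 2.681 × 10⁶ mm⁴

Treat the section as a set of non-overlapping primitives; coordinates are from the bounding-box lower-left.
Flange: 180 × 14, A = 2 520 mm², y = 107 mm, Ī = 41 160 mm⁴.
Web: 8 × 100, A = 800 mm², y = 50 mm, Ī = 666 667 mm⁴.
Centroid: ȳ = ΣA·y / ΣA = 93.2651 mm.
Transfer each piece to the centroidal x-axis using Ī + A·d² with d = y − 93.2651:
  flange: d = 13.7349 mm → contributes +516 554 mm⁴
  web: d = -43.2651 mm → contributes +2 164 159 mm⁴
Total I = 2 680 713 mm⁴.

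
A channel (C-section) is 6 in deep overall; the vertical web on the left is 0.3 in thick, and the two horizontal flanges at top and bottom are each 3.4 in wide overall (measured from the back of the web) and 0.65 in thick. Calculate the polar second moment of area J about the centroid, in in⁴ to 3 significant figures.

Split into non-overlapping primitives; take the origin at the lower-left of the bounding box.
Web: 0.3 × 6, A = 1.8 in², y = 3 in, Ī = 5.4 in⁴.
Top flange (beyond web): 3.1 × 0.65, A = 2.015 in², y = 5.675 in, Ī = 0.070945 in⁴.
Bottom flange (beyond web): 3.1 × 0.65, A = 2.015 in², y = 0.325 in, Ī = 0.070945 in⁴.
By symmetry the centroid is at mid-height, ȳ = 3 in.
Transfer each piece to the centroidal x-axis using Ī + A·d² with d = y − 3:
  web: d = 0 in → contributes +5.4 in⁴
  top flange (beyond web): d = 2.675 in → contributes +14.49 in⁴
  bottom flange (beyond web): d = -2.675 in → contributes +14.49 in⁴
Total I = 34.379 in⁴.
For the y-axis: x̄ = 1.3251 in.
Repeating about the centroidal y-axis gives I_y = 6.8368 in⁴.
Polar second moment: J = I_x + I_y = 41.216 in⁴.

J ≈ 41.2 in⁴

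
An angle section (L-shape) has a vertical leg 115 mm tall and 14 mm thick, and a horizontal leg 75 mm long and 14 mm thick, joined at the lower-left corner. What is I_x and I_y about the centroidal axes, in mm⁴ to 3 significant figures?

I_x ≈ 3.21 × 10⁶ mm⁴, I_y ≈ 1.08 × 10⁶ mm⁴

Decompose the section into non-overlapping parts with the origin at the bottom-left of its bounding rectangle.
Vertical leg: 14 × 115, A = 1 610 mm², y = 57.5 mm, Ī = 1 774 354 mm⁴.
Horizontal leg (remainder): 61 × 14, A = 854 mm², y = 7 mm, Ī = 13 949 mm⁴.
Centroid: ȳ = ΣA·y / ΣA = 39.997 mm.
Transfer each piece to the centroidal x-axis using Ī + A·d² with d = y − 39.997:
  vertical leg: d = 17.503 mm → contributes +2 267 577 mm⁴
  horizontal leg (remainder): d = -32.997 mm → contributes +943 795 mm⁴
Total I = 3 211 371 mm⁴.
For the y-axis: x̄ = 19.997 mm.
Repeating about the centroidal y-axis gives I_y = 1 075 811 mm⁴.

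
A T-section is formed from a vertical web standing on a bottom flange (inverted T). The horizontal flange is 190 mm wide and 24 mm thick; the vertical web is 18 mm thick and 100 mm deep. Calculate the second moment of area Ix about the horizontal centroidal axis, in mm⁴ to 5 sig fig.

Ix ≈ 6.6798 × 10⁶ mm⁴

Break the section into simple shapes (no overlaps), measuring from the bottom-left corner of the bounding box.
Flange: 190 × 24, A = 4 560 mm², y = 12 mm, Ī = 218 880 mm⁴.
Web: 18 × 100, A = 1 800 mm², y = 74 mm, Ī = 1 500 000 mm⁴.
Centroid: ȳ = ΣA·y / ΣA = 29.54717 mm.
Transfer each piece to the horizontal centroidal axis using Ī + A·d² with d = y − 29.54717:
  flange: d = -17.54717 mm → contributes +1 622 918 mm⁴
  web: d = 44.45283 mm → contributes +5 056 897 mm⁴
Total I = 6 679 816 mm⁴.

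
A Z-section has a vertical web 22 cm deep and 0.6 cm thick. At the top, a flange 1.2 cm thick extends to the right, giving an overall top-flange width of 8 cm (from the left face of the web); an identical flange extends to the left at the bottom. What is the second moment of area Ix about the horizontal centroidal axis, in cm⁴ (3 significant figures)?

Ix ≈ 2460 cm⁴

Break the section into simple shapes (no overlaps), measuring from the bottom-left corner of the bounding box.
Web: 0.6 × 22, A = 13.2 cm², y = 11 cm, Ī = 532.4 cm⁴.
Top flange (beyond web): 7.4 × 1.2, A = 8.88 cm², y = 21.4 cm, Ī = 1.0656 cm⁴.
Bottom flange (beyond web): 7.4 × 1.2, A = 8.88 cm², y = 0.6 cm, Ī = 1.0656 cm⁴.
Centroid: ȳ = ΣA·y / ΣA = 11 cm.
Transfer each piece to the horizontal centroidal axis using Ī + A·d² with d = y − 11:
  web: d = 0 cm → contributes +532.4 cm⁴
  top flange (beyond web): d = 10.4 cm → contributes +961.53 cm⁴
  bottom flange (beyond web): d = -10.4 cm → contributes +961.53 cm⁴
Total I = 2455.5 cm⁴.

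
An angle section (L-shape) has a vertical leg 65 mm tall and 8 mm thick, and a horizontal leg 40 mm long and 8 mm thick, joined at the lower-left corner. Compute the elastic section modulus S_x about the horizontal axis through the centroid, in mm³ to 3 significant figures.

Decompose the section into non-overlapping parts with the origin at the bottom-left of its bounding rectangle.
Vertical leg: 8 × 65, A = 520 mm², y = 32.5 mm, Ī = 183 083 mm⁴.
Horizontal leg (remainder): 32 × 8, A = 256 mm², y = 4 mm, Ī = 1365.3 mm⁴.
Centroid: ȳ = ΣA·y / ΣA = 23.098 mm.
Transfer each piece to the horizontal axis through the centroid using Ī + A·d² with d = y − 23.098:
  vertical leg: d = 9.4021 mm → contributes +229 051 mm⁴
  horizontal leg (remainder): d = -19.098 mm → contributes +94 737 mm⁴
Total I = 323 787 mm⁴.
Extreme fibre distance c = 41.902 mm; S = I/c = 7727.2 mm³.

S_x ≈ 7730 mm³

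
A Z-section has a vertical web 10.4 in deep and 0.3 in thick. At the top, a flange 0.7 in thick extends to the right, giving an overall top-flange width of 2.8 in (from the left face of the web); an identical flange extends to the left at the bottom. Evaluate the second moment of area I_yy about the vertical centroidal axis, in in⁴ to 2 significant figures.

I_yy ≈ 8.7 in⁴

Treat the section as a set of non-overlapping primitives; coordinates are from the bounding-box lower-left.
Web: 0.3 × 10.4, A = 3.12 in², x = 2.65 in, Ī = 0.0234 in⁴.
Top flange (beyond web): 2.5 × 0.7, A = 1.75 in², x = 4.05 in, Ī = 0.9115 in⁴.
Bottom flange (beyond web): 2.5 × 0.7, A = 1.75 in², x = 1.25 in, Ī = 0.9115 in⁴.
Centroid: x̄ = ΣA·x / ΣA = 2.65 in.
Transfer each piece to the vertical centroidal axis using Ī + A·d² with d = x − 2.65:
  web: d = 0 in → contributes +0.0234 in⁴
  top flange (beyond web): d = 1.4 in → contributes +4.341 in⁴
  bottom flange (beyond web): d = -1.4 in → contributes +4.341 in⁴
Total I = 8.706 in⁴.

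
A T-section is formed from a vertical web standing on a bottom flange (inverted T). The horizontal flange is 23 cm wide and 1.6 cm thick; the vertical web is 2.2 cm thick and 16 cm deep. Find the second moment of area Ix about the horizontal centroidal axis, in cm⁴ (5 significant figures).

Ix ≈ 2152.0 cm⁴

Decompose the section into non-overlapping parts with the origin at the bottom-left of its bounding rectangle.
Flange: 23 × 1.6, A = 36.8 cm², y = 0.8 cm, Ī = 7.850667 cm⁴.
Web: 2.2 × 16, A = 35.2 cm², y = 9.6 cm, Ī = 750.9333 cm⁴.
Centroid: ȳ = ΣA·y / ΣA = 5.102222 cm.
Transfer each piece to the horizontal centroidal axis using Ī + A·d² with d = y − 5.102222:
  flange: d = -4.302222 cm → contributes +688.9861 cm⁴
  web: d = 4.497778 cm → contributes +1463.03 cm⁴
Total I = 2152.016 cm⁴.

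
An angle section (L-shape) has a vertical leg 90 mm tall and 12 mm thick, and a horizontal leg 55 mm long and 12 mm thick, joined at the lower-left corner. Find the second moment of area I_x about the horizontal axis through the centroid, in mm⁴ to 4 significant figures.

Break the section into simple shapes (no overlaps), measuring from the bottom-left corner of the bounding box.
Vertical leg: 12 × 90, A = 1 080 mm², y = 45 mm, Ī = 729 000 mm⁴.
Horizontal leg (remainder): 43 × 12, A = 516 mm², y = 6 mm, Ī = 6 192 mm⁴.
Centroid: ȳ = ΣA·y / ΣA = 32.391 mm.
Transfer each piece to the horizontal axis through the centroid using Ī + A·d² with d = y − 32.391:
  vertical leg: d = 12.609 mm → contributes +900 706 mm⁴
  horizontal leg (remainder): d = -26.391 mm → contributes +365 578 mm⁴
Total I = 1 266 284 mm⁴.

I_x ≈ 1.266 × 10⁶ mm⁴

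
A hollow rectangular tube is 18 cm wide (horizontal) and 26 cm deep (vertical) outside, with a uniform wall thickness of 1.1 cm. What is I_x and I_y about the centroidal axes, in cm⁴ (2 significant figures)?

Decompose the section into non-overlapping parts with the origin at the bottom-left of its bounding rectangle.
Outer rectangle: 18 × 26, A = 468 cm², y = 13 cm, Ī = 26 364 cm⁴.
Inner void (subtracted): 15.8 × 23.8, A = 376 cm², y = 13 cm, Ī = 17 750 cm⁴.
By symmetry the centroid is at mid-height, ȳ = 13 cm.
All pieces are centred on the centroidal x-axis, so I = ΣĪ (holes subtracted) = 8 614 cm⁴.
Repeating about the centroidal y-axis gives I_y = 4 813 cm⁴.

I_x ≈ 8600 cm⁴, I_y ≈ 4800 cm⁴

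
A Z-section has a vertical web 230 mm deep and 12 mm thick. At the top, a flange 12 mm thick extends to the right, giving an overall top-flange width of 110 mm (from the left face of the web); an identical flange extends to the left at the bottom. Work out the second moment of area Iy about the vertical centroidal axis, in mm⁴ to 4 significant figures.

Iy ≈ 9.030 × 10⁶ mm⁴

Decompose the section into non-overlapping parts with the origin at the bottom-left of its bounding rectangle.
Web: 12 × 230, A = 2 760 mm², x = 104 mm, Ī = 33 120 mm⁴.
Top flange (beyond web): 98 × 12, A = 1 176 mm², x = 159 mm, Ī = 941 192 mm⁴.
Bottom flange (beyond web): 98 × 12, A = 1 176 mm², x = 49 mm, Ī = 941 192 mm⁴.
Centroid: x̄ = ΣA·x / ΣA = 104 mm.
Transfer each piece to the vertical centroidal axis using Ī + A·d² with d = x − 104:
  web: d = 0 mm → contributes +33 120 mm⁴
  top flange (beyond web): d = 55 mm → contributes +4 498 592 mm⁴
  bottom flange (beyond web): d = -55 mm → contributes +4 498 592 mm⁴
Total I = 9 030 304 mm⁴.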